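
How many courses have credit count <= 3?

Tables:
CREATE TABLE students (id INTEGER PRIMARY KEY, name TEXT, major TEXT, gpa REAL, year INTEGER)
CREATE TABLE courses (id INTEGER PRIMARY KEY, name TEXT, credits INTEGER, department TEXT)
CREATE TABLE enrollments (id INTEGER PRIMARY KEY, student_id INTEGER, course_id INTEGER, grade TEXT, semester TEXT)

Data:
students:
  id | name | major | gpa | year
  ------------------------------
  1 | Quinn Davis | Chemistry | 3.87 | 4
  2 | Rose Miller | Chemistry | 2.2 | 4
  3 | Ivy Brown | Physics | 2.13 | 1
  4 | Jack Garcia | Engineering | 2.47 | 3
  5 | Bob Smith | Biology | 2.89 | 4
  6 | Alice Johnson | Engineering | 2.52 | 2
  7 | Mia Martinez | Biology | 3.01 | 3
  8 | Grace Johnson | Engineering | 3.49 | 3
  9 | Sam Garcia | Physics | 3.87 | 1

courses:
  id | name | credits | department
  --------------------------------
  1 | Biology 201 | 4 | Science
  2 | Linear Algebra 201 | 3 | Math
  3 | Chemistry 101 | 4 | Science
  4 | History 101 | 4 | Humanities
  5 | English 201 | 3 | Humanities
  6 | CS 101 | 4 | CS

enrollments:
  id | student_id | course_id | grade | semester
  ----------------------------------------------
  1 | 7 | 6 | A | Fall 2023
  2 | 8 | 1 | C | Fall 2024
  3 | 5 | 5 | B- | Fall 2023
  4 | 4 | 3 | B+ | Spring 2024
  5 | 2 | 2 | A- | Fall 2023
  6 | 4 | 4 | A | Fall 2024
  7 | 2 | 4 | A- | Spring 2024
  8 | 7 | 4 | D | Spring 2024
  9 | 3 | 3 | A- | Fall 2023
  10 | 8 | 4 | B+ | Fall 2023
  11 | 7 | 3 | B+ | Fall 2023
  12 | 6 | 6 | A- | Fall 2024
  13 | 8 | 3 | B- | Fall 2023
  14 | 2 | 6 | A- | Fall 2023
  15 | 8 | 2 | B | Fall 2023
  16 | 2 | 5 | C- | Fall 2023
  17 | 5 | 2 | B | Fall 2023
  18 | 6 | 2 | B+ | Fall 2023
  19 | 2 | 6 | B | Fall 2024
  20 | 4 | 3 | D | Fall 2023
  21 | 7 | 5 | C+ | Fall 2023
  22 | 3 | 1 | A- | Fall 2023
SELECT COUNT(*) FROM courses WHERE credits <= 3

Execution result:
2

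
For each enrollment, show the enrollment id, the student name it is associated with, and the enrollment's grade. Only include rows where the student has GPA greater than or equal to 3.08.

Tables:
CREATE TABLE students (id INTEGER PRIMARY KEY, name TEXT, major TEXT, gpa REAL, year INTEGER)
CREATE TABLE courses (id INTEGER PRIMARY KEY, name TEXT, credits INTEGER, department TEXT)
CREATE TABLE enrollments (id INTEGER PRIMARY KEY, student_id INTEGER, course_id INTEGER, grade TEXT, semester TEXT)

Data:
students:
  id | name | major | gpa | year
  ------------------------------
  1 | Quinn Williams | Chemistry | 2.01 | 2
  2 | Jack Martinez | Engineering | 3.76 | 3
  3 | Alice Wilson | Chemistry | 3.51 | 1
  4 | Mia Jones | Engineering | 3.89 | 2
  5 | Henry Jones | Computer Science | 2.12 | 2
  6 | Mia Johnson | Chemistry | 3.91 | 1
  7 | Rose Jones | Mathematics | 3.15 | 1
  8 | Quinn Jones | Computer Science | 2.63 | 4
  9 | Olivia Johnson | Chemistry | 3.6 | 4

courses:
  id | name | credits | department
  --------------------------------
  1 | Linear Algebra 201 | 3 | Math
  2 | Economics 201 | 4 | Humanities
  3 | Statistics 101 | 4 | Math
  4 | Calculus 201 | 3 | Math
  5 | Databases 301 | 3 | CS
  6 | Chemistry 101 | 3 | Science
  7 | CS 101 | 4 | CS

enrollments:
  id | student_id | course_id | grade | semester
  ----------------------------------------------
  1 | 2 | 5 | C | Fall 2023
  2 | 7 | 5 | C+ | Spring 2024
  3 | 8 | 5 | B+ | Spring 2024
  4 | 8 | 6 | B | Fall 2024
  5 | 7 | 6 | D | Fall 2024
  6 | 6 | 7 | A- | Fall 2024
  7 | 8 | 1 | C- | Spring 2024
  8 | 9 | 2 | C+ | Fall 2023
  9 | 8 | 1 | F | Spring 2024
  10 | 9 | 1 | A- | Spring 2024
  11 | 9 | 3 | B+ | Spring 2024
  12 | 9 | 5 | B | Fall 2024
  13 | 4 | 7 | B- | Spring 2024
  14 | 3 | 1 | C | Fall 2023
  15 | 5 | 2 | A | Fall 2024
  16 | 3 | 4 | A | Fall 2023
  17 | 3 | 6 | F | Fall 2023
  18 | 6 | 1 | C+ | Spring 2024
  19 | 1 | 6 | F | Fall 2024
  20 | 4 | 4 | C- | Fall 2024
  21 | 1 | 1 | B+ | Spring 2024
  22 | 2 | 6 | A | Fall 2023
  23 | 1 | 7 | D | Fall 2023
SELECT c.id, p.name AS student, c.grade FROM enrollments c JOIN students p ON c.student_id = p.id WHERE p.gpa >= 3.08

Execution result:
id | student | grade
1 | Jack Martinez | C
2 | Rose Jones | C+
5 | Rose Jones | D
6 | Mia Johnson | A-
8 | Olivia Johnson | C+
10 | Olivia Johnson | A-
11 | Olivia Johnson | B+
12 | Olivia Johnson | B
13 | Mia Jones | B-
14 | Alice Wilson | C
16 | Alice Wilson | A
17 | Alice Wilson | F
18 | Mia Johnson | C+
20 | Mia Jones | C-
22 | Jack Martinez | A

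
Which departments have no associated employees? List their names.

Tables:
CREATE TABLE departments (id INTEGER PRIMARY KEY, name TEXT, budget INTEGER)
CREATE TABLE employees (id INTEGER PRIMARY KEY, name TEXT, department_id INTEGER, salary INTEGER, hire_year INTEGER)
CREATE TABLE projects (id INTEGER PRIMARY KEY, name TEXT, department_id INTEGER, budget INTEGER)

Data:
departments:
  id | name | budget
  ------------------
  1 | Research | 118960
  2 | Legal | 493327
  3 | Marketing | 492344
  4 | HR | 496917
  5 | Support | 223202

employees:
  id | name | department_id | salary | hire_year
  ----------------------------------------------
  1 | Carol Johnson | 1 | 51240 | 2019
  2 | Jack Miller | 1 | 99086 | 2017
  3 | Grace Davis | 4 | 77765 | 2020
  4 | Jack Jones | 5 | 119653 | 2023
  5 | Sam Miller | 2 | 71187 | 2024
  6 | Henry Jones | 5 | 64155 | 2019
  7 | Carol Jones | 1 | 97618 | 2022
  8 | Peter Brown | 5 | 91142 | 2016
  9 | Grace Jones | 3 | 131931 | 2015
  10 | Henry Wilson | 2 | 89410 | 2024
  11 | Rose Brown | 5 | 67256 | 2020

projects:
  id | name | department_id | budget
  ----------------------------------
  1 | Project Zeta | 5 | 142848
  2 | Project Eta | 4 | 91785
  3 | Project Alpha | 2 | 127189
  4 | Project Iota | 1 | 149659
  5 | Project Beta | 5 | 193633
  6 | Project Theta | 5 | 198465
SELECT p.name FROM departments p LEFT JOIN employees c ON c.department_id = p.id WHERE c.id IS NULL

Execution result:
(no rows)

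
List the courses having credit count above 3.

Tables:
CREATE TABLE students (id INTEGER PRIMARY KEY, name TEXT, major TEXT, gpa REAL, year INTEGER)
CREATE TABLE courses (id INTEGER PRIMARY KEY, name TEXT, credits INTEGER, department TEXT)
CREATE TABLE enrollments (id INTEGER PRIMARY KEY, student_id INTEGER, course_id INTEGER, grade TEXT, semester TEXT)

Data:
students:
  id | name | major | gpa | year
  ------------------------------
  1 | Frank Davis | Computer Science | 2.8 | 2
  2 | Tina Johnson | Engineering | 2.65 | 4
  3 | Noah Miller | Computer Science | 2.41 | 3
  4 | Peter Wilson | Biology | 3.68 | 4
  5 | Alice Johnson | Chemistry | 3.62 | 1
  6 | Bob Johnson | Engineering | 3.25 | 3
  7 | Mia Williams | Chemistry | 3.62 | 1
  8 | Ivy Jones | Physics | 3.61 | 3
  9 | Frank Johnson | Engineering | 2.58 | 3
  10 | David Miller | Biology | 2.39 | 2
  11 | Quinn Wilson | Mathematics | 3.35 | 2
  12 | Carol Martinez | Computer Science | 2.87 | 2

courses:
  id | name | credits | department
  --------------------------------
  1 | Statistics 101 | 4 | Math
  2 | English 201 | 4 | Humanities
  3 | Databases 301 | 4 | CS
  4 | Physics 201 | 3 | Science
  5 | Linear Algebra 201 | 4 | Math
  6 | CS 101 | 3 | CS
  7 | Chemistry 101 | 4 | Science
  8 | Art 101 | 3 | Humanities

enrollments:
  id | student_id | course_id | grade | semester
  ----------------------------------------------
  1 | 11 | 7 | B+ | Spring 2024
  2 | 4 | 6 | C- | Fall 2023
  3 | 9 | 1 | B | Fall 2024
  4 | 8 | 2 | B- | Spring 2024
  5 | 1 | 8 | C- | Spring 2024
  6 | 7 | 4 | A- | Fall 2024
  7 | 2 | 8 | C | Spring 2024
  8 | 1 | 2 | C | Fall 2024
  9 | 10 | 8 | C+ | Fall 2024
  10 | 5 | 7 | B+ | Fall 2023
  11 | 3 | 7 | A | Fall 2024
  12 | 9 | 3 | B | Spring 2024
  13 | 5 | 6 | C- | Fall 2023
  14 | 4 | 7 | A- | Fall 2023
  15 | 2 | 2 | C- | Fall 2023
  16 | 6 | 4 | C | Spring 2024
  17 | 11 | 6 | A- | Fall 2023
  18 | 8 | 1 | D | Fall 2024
SELECT name, credits FROM courses WHERE credits > 3

Execution result:
name | credits
Statistics 101 | 4
English 201 | 4
Databases 301 | 4
Linear Algebra 201 | 4
Chemistry 101 | 4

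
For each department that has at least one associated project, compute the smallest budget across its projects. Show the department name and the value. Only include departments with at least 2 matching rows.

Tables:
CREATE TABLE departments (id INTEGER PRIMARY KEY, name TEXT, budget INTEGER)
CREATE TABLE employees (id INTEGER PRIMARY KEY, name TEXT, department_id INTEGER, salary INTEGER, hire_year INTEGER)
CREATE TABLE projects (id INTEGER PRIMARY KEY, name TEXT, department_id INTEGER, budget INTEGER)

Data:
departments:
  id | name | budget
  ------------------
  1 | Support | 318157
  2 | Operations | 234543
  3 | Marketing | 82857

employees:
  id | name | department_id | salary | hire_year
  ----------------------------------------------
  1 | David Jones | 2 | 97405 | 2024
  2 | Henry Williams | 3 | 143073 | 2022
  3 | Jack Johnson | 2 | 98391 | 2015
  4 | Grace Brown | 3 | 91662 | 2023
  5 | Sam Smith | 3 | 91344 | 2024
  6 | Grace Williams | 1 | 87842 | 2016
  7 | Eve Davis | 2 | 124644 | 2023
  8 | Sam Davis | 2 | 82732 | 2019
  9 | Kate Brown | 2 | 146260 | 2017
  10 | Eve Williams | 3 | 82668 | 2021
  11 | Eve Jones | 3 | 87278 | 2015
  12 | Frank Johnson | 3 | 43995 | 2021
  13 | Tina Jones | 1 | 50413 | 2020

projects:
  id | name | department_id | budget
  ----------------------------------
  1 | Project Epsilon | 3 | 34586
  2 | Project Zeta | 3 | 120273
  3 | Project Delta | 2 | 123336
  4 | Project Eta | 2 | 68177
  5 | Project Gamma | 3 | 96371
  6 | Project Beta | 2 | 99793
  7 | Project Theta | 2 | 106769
SELECT p.name, MIN(c.budget) AS min_budget FROM projects c JOIN departments p ON c.department_id = p.id GROUP BY p.id, p.name HAVING COUNT(*) >= 2

Execution result:
name | min_budget
Operations | 68177
Marketing | 34586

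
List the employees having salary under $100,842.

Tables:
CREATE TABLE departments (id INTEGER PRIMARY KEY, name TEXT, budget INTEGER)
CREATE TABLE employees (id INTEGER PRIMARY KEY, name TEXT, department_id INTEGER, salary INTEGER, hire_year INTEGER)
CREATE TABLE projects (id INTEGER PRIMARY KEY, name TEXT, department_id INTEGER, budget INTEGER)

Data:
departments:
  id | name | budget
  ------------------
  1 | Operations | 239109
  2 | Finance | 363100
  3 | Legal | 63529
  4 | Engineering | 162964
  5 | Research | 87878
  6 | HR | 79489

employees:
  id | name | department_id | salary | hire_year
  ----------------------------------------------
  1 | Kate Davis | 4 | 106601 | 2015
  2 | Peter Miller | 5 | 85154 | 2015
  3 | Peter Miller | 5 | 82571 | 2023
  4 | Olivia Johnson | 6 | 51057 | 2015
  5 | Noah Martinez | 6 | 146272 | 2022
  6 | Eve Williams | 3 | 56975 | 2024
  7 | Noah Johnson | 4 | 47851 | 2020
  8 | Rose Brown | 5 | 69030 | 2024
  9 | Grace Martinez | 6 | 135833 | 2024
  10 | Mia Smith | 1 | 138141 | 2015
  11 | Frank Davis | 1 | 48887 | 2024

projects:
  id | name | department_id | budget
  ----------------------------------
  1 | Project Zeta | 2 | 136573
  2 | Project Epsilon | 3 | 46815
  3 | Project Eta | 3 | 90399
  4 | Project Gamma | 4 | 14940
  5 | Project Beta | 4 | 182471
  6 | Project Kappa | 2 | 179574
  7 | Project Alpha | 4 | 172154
SELECT name, salary FROM employees WHERE salary < 100842

Execution result:
name | salary
Peter Miller | 85154
Peter Miller | 82571
Olivia Johnson | 51057
Eve Williams | 56975
Noah Johnson | 47851
Rose Brown | 69030
Frank Davis | 48887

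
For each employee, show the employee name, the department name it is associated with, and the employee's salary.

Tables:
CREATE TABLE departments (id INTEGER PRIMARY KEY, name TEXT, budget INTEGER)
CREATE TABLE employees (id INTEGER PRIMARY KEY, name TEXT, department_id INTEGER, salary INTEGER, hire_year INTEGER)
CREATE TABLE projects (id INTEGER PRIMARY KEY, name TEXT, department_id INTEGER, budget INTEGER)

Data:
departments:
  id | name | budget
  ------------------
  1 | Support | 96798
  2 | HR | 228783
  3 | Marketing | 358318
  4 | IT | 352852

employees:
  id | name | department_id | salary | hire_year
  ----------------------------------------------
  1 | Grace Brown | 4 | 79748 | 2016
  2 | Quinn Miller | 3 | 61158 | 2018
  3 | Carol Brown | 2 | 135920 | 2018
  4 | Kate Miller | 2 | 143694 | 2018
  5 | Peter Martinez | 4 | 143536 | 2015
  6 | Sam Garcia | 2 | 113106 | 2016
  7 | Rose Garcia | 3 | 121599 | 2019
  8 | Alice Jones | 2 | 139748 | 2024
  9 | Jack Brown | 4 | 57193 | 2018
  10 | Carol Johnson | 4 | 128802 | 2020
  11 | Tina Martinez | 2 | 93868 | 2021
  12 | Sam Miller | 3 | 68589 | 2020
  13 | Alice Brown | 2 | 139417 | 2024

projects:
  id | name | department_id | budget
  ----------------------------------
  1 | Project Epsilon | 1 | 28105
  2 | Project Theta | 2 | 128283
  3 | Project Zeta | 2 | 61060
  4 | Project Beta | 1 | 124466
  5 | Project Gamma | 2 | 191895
SELECT c.name, p.name AS department, c.salary FROM employees c JOIN departments p ON c.department_id = p.id

Execution result:
name | department | salary
Grace Brown | IT | 79748
Quinn Miller | Marketing | 61158
Carol Brown | HR | 135920
Kate Miller | HR | 143694
Peter Martinez | IT | 143536
Sam Garcia | HR | 113106
Rose Garcia | Marketing | 121599
Alice Jones | HR | 139748
Jack Brown | IT | 57193
Carol Johnson | IT | 128802
Tina Martinez | HR | 93868
Sam Miller | Marketing | 68589
Alice Brown | HR | 139417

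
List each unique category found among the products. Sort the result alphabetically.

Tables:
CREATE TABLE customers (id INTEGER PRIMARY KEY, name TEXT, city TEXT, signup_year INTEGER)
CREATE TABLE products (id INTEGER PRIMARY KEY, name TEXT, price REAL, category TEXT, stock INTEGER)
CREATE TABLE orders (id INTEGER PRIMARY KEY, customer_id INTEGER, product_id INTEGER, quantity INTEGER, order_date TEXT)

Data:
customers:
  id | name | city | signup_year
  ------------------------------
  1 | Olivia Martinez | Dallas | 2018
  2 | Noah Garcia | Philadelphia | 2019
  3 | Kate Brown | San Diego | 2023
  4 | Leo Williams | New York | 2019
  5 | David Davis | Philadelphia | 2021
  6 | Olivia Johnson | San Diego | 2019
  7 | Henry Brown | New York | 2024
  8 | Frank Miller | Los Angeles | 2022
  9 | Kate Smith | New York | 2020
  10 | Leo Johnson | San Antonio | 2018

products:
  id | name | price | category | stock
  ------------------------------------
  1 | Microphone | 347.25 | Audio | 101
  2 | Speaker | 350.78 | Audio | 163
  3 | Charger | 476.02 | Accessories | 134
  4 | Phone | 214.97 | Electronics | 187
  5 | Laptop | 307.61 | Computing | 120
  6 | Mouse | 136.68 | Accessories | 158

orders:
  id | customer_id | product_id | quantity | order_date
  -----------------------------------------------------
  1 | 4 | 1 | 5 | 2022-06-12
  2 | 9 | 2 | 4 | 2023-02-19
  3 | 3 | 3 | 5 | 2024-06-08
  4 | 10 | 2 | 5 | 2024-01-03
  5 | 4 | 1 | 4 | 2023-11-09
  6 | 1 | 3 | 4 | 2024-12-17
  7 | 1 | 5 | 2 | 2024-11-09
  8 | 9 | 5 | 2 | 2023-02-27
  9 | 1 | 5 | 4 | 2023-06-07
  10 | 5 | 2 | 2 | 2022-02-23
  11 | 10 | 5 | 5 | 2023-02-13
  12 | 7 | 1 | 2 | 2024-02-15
SELECT DISTINCT category FROM products ORDER BY category

Execution result:
category
Accessories
Audio
Computing
Electronics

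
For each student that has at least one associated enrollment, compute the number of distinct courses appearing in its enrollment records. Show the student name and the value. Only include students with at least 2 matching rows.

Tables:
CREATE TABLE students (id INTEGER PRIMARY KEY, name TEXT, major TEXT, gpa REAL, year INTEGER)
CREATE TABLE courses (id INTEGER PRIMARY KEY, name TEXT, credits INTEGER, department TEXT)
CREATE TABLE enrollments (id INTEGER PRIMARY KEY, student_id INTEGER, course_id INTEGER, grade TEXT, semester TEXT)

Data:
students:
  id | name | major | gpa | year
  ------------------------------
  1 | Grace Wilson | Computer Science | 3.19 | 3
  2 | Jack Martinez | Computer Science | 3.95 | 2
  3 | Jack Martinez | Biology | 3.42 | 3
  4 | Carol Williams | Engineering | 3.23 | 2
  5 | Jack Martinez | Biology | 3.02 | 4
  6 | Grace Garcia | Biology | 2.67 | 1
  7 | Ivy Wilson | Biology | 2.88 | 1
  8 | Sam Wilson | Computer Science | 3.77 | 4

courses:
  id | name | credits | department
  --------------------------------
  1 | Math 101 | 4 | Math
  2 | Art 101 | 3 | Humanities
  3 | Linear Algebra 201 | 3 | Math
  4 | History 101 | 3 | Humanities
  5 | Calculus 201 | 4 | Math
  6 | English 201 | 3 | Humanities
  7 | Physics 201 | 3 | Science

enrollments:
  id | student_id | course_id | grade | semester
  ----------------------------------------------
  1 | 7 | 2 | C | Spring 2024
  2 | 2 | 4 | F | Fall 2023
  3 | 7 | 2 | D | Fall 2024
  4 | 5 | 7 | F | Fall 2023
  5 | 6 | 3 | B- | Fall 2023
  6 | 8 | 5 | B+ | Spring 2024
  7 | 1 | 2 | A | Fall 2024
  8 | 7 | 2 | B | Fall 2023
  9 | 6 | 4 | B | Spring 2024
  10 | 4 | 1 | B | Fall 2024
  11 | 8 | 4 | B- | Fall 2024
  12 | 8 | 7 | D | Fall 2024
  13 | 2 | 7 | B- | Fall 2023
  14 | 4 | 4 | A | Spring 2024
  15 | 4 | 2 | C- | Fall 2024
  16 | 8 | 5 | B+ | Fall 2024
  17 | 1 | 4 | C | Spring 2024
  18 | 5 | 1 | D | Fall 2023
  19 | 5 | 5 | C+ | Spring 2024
SELECT p.name, COUNT(DISTINCT c.course_id) AS distinct_course_count FROM enrollments c JOIN students p ON c.student_id = p.id GROUP BY p.id, p.name HAVING COUNT(*) >= 2

Execution result:
name | distinct_course_count
Grace Wilson | 2
Jack Martinez | 2
Carol Williams | 3
Jack Martinez | 3
Grace Garcia | 2
Ivy Wilson | 1
Sam Wilson | 3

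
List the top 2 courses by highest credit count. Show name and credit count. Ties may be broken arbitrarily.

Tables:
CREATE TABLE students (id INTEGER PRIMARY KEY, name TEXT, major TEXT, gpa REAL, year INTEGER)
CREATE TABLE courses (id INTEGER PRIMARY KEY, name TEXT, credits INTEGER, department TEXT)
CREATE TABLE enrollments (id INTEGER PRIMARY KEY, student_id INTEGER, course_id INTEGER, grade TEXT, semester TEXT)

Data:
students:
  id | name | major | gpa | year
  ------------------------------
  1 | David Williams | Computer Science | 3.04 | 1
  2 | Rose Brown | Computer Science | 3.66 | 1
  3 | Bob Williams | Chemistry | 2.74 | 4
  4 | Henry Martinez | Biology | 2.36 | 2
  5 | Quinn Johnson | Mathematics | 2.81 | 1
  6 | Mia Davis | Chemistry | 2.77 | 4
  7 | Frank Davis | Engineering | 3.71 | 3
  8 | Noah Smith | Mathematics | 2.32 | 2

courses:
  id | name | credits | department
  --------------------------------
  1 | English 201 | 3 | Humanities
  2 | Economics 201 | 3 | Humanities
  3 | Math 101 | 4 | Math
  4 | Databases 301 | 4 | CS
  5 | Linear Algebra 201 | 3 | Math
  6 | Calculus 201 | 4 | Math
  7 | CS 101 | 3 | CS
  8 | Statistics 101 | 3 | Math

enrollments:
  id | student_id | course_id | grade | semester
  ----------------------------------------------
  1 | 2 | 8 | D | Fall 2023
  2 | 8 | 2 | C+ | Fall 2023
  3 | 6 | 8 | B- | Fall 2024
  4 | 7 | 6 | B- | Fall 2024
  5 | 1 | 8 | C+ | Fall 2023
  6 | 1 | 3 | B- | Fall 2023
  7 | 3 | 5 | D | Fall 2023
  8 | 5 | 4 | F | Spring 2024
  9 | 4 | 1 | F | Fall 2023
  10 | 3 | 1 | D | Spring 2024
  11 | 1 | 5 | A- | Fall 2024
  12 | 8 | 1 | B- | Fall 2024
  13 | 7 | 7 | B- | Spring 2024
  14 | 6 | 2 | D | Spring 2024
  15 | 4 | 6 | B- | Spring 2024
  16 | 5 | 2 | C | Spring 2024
SELECT name, credits FROM courses ORDER BY credits DESC LIMIT 2

Execution result:
name | credits
Math 101 | 4
Databases 301 | 4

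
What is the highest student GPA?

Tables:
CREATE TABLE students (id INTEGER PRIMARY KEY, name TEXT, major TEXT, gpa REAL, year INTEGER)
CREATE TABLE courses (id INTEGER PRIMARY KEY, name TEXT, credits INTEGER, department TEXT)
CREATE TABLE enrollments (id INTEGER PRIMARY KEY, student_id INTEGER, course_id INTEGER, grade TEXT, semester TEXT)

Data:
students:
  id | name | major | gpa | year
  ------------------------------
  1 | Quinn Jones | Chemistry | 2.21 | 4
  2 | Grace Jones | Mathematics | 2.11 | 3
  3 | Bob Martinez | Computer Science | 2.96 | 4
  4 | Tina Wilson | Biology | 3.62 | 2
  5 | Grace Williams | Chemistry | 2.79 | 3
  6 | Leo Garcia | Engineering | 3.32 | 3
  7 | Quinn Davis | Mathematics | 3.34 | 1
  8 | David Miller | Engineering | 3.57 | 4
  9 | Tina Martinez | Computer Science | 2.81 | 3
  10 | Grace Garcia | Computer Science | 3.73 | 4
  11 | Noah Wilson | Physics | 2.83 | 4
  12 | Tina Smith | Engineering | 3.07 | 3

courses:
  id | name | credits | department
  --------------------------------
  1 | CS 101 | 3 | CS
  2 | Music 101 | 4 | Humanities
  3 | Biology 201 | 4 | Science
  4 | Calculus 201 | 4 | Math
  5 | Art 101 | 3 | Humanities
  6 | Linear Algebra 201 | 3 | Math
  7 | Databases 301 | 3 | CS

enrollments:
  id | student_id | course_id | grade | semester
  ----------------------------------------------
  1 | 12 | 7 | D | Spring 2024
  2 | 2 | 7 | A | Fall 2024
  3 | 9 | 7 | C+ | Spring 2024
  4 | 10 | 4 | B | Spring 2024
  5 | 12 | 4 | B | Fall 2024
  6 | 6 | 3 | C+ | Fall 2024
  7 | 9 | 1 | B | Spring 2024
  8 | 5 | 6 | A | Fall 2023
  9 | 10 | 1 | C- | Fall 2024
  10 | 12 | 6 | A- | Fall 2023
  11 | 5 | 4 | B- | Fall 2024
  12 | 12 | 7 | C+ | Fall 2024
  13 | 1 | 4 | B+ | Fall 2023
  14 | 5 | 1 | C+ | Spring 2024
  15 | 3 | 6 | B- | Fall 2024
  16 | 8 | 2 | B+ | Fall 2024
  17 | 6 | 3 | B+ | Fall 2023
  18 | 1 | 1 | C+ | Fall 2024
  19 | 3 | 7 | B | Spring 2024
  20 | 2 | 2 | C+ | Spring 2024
SELECT MAX(gpa) FROM students

Execution result:
3.73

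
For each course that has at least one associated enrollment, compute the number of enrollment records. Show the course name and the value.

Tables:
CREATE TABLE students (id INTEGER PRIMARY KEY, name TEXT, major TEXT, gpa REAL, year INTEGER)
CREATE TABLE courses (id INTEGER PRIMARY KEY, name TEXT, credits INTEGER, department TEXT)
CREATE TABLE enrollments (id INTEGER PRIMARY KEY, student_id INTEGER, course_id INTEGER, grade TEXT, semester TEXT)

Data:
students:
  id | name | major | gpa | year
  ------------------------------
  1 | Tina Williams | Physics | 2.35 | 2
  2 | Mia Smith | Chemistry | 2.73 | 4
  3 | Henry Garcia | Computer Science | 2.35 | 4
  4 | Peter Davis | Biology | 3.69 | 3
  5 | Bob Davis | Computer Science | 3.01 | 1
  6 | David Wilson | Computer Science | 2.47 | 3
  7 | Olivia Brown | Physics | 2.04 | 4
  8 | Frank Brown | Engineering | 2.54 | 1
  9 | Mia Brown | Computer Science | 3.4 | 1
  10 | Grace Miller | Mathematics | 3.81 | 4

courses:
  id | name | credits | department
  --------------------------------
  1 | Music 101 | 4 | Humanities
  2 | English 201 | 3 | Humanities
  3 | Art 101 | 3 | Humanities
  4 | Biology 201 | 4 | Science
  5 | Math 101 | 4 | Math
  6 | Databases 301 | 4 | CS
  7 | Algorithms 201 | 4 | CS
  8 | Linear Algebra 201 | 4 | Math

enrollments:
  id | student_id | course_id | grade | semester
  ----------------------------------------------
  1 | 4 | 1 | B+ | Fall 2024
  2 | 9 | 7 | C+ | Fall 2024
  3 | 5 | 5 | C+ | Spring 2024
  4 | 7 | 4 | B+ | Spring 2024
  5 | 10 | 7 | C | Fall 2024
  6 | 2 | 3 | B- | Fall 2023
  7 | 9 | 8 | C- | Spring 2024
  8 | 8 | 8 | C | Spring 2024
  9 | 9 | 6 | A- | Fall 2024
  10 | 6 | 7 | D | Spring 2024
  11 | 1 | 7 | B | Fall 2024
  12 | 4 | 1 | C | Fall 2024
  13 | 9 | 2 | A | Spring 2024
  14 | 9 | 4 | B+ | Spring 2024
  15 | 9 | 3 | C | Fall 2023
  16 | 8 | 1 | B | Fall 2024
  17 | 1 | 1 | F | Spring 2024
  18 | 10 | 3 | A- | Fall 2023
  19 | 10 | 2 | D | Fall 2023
SELECT p.name, COUNT(*) AS n FROM enrollments c JOIN courses p ON c.course_id = p.id GROUP BY p.id, p.name

Execution result:
name | n
Music 101 | 4
English 201 | 2
Art 101 | 3
Biology 201 | 2
Math 101 | 1
Databases 301 | 1
Algorithms 201 | 4
Linear Algebra 201 | 2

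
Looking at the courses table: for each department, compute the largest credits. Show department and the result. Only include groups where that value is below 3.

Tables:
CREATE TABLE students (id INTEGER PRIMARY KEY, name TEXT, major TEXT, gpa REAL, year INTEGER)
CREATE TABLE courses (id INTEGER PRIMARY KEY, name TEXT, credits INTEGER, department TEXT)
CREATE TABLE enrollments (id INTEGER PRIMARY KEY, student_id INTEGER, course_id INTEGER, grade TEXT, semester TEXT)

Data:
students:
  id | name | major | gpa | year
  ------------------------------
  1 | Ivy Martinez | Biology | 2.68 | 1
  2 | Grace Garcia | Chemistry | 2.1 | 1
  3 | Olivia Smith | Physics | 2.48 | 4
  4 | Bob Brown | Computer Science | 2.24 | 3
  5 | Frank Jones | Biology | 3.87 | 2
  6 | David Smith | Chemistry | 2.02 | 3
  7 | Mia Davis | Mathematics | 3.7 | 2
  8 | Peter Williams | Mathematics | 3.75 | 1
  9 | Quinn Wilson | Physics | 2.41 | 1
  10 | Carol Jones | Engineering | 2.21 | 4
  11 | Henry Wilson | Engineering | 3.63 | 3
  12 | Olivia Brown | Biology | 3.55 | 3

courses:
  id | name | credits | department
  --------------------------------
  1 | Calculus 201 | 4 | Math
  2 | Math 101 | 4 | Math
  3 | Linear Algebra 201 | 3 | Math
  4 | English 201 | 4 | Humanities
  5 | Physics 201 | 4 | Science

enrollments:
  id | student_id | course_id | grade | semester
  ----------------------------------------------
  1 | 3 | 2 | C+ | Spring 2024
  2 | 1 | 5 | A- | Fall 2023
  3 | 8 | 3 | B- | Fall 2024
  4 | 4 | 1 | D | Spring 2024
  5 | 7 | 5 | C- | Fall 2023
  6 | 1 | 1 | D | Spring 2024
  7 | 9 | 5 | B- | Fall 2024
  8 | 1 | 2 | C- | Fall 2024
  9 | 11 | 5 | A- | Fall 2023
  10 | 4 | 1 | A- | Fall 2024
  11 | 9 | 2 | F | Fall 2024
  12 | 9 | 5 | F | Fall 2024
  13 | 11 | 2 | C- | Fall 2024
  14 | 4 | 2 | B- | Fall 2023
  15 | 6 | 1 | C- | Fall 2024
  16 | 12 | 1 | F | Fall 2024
SELECT department, MAX(credits) AS max_credits FROM courses GROUP BY department HAVING MAX(credits) < 3

Execution result:
(no rows)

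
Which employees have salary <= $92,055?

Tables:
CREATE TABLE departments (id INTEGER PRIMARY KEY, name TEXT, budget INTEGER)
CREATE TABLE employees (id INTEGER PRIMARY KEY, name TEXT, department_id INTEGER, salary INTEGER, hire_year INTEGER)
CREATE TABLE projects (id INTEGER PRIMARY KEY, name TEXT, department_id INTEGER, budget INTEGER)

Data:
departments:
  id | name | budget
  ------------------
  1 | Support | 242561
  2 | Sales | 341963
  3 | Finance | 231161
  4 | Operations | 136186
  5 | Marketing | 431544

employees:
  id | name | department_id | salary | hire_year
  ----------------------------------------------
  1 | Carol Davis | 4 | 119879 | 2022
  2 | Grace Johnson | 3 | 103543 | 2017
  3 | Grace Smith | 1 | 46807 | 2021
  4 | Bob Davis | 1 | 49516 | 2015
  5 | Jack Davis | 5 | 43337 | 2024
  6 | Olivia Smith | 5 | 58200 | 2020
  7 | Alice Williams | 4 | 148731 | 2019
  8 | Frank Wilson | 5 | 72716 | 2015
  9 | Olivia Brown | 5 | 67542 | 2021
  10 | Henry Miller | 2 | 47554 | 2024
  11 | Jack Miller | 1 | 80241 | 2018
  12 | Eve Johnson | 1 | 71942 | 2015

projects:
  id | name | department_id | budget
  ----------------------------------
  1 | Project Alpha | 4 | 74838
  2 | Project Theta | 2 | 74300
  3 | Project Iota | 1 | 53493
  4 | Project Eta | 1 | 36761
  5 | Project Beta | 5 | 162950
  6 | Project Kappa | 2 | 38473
SELECT name, salary FROM employees WHERE salary <= 92055

Execution result:
name | salary
Grace Smith | 46807
Bob Davis | 49516
Jack Davis | 43337
Olivia Smith | 58200
Frank Wilson | 72716
Olivia Brown | 67542
Henry Miller | 47554
Jack Miller | 80241
Eve Johnson | 71942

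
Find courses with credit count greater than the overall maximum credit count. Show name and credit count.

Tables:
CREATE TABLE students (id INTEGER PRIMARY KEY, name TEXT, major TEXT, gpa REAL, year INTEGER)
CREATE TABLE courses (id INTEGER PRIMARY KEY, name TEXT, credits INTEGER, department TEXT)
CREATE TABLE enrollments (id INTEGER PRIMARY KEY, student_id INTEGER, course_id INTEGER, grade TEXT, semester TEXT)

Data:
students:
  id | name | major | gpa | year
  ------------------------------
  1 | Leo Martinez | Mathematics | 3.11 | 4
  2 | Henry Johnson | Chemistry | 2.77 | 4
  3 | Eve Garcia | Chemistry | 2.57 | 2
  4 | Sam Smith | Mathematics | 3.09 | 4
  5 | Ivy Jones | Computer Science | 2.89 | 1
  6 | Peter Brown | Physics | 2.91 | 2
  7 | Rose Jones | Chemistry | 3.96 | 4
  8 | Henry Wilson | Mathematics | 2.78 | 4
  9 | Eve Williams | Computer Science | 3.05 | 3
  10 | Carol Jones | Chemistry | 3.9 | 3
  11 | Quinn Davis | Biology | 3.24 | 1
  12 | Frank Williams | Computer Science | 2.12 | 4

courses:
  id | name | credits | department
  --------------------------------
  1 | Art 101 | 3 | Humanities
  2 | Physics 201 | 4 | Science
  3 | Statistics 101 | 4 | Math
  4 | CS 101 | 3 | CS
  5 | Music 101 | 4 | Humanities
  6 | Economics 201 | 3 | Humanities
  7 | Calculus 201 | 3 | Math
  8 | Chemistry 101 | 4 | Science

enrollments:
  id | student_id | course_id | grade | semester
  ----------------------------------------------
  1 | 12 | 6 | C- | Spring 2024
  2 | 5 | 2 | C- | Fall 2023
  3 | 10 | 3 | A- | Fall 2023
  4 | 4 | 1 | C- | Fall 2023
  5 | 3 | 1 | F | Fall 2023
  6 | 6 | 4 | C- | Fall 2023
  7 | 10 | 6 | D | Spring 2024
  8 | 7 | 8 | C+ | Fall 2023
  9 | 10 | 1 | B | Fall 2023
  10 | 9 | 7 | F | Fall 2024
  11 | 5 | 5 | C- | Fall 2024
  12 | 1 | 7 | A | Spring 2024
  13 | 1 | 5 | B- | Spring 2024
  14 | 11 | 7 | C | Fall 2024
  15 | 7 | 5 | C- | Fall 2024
SELECT name, credits FROM courses WHERE credits > (SELECT MAX(credits) FROM courses)

Execution result:
(no rows)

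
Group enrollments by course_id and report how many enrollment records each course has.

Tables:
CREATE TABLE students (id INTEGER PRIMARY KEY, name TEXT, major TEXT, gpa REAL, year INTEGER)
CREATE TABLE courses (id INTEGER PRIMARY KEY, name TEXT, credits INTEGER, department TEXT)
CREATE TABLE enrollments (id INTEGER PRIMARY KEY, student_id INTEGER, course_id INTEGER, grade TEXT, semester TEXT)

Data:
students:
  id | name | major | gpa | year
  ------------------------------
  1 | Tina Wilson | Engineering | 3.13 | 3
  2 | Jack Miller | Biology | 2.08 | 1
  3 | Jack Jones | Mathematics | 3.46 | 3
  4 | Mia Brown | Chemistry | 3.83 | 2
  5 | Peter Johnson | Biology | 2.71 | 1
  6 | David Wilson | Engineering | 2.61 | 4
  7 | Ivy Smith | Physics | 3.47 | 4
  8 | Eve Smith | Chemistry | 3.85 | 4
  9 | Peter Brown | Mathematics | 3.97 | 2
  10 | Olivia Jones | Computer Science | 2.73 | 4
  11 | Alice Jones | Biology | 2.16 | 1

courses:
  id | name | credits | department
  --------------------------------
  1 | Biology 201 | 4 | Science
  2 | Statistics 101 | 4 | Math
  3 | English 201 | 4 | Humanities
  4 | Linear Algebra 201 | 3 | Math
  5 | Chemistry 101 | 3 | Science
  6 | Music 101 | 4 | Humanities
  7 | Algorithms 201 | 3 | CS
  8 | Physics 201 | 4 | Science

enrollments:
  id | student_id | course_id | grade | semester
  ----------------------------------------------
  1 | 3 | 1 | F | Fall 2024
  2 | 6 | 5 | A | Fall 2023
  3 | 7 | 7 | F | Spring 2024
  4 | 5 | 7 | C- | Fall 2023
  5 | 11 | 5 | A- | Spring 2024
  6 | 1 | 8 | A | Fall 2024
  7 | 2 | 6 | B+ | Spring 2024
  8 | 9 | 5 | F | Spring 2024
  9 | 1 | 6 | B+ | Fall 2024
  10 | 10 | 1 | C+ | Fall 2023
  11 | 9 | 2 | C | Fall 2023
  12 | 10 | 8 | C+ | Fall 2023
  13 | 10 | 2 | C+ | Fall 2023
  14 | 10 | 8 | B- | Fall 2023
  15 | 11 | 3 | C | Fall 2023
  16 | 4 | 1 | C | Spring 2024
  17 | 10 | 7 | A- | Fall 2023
SELECT course_id, COUNT(*) AS enrollment_count FROM enrollments GROUP BY course_id

Execution result:
course_id | enrollment_count
1 | 3
2 | 2
3 | 1
5 | 3
6 | 2
7 | 3
8 | 3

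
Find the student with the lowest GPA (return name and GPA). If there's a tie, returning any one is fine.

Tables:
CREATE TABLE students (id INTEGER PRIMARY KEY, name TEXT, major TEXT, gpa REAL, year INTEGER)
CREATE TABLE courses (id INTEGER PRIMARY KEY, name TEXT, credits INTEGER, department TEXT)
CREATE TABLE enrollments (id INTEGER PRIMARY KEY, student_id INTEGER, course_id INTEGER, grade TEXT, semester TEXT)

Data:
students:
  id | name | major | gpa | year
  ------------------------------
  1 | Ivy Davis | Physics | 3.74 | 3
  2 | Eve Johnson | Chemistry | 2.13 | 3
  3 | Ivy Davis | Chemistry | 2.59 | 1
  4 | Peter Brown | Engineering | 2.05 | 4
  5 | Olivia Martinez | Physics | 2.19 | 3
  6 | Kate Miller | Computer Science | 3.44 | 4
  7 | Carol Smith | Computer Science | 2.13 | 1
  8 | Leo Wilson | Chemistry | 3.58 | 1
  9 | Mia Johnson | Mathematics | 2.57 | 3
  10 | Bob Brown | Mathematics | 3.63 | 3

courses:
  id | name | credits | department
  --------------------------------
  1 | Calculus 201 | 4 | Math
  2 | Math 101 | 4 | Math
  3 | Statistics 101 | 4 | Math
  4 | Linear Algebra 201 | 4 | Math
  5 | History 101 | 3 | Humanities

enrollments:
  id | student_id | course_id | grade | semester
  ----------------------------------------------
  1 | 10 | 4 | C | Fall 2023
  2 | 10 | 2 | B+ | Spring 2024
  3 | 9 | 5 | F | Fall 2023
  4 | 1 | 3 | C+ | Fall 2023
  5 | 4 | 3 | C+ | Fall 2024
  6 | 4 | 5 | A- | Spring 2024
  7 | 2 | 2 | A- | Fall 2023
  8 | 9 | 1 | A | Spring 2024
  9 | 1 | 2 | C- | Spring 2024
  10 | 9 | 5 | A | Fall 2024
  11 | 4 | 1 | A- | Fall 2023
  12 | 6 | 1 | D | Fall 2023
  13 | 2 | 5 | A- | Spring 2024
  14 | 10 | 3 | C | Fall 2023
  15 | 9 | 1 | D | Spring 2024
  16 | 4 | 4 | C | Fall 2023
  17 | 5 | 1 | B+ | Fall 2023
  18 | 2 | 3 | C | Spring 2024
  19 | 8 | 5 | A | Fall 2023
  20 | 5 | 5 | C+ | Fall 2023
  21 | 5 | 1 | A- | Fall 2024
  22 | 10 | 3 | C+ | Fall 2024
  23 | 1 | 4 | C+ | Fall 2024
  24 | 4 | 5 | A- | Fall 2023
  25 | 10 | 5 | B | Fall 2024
SELECT name, gpa FROM students ORDER BY gpa ASC LIMIT 1

Execution result:
name | gpa
Peter Brown | 2.05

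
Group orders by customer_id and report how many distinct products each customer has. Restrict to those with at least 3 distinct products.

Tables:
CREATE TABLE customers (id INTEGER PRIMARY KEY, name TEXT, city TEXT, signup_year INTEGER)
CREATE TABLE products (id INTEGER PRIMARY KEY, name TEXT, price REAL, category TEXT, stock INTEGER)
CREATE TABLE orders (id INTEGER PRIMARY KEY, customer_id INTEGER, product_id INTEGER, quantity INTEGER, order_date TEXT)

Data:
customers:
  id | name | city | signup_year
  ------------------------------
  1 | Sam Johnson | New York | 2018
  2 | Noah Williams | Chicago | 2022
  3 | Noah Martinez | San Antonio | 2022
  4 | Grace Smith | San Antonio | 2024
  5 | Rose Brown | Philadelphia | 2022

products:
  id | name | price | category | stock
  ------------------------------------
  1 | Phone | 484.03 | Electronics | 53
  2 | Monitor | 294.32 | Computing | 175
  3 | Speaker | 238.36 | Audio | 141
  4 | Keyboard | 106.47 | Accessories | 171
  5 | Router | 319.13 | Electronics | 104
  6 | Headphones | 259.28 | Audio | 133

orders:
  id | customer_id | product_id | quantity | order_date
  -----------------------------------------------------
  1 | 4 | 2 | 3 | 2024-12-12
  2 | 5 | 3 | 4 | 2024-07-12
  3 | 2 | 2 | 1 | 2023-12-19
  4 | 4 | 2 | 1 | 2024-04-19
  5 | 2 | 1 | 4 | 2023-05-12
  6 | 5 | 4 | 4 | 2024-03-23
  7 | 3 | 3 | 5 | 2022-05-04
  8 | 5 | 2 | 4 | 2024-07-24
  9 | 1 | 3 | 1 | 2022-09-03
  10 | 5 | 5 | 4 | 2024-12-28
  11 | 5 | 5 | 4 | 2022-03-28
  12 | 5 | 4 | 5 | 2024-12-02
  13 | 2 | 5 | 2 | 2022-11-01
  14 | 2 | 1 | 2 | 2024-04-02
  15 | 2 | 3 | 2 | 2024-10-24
SELECT customer_id, COUNT(DISTINCT product_id) AS distinct_product_count FROM orders GROUP BY customer_id HAVING COUNT(DISTINCT product_id) >= 3

Execution result:
customer_id | distinct_product_count
2 | 4
5 | 4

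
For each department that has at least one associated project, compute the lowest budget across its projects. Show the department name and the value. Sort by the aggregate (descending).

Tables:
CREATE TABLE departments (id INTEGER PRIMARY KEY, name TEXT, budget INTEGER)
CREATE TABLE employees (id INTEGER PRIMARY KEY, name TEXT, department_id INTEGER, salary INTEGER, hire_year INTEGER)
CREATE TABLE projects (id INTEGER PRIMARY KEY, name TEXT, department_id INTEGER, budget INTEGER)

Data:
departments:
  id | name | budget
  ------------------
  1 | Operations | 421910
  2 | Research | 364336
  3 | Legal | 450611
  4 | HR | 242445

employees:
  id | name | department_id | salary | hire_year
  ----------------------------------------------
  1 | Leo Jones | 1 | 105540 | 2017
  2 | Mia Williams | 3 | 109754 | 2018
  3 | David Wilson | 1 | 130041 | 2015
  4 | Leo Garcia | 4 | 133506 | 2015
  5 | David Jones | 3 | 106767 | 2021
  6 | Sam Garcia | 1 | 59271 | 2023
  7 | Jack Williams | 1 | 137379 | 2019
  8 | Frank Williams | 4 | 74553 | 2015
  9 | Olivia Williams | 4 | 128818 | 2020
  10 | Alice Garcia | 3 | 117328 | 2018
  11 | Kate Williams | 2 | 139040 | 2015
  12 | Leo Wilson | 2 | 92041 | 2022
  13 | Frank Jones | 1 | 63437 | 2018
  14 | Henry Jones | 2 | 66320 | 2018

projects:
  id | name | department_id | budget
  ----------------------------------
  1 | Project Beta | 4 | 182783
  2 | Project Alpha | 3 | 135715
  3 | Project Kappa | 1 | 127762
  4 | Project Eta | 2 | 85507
SELECT p.name, MIN(c.budget) AS min_budget FROM projects c JOIN departments p ON c.department_id = p.id GROUP BY p.id, p.name ORDER BY min_budget DESC

Execution result:
name | min_budget
HR | 182783
Legal | 135715
Operations | 127762
Research | 85507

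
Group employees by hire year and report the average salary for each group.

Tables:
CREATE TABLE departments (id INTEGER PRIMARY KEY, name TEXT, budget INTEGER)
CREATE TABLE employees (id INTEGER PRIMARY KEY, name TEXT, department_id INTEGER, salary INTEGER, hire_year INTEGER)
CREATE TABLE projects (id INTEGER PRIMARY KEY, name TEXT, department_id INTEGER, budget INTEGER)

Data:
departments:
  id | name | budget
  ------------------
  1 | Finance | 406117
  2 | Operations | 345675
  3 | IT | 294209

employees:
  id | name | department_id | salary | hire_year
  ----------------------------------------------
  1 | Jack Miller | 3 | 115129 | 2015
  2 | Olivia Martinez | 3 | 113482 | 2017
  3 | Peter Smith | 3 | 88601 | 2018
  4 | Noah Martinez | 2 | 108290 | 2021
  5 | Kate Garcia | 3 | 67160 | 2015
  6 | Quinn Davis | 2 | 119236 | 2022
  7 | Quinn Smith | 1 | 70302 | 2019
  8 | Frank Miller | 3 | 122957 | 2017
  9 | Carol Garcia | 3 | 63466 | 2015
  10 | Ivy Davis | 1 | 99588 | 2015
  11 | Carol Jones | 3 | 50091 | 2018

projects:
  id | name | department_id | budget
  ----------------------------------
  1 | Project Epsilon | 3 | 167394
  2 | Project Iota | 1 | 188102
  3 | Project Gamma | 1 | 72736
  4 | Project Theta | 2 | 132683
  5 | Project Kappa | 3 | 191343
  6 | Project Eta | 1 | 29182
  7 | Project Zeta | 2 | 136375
SELECT hire_year, AVG(salary) AS avg_salary FROM employees GROUP BY hire_year

Execution result:
hire_year | avg_salary
2015 | 86335.75
2017 | 118219.50
2018 | 69346.00
2019 | 70302.00
2021 | 108290.00
2022 | 119236.00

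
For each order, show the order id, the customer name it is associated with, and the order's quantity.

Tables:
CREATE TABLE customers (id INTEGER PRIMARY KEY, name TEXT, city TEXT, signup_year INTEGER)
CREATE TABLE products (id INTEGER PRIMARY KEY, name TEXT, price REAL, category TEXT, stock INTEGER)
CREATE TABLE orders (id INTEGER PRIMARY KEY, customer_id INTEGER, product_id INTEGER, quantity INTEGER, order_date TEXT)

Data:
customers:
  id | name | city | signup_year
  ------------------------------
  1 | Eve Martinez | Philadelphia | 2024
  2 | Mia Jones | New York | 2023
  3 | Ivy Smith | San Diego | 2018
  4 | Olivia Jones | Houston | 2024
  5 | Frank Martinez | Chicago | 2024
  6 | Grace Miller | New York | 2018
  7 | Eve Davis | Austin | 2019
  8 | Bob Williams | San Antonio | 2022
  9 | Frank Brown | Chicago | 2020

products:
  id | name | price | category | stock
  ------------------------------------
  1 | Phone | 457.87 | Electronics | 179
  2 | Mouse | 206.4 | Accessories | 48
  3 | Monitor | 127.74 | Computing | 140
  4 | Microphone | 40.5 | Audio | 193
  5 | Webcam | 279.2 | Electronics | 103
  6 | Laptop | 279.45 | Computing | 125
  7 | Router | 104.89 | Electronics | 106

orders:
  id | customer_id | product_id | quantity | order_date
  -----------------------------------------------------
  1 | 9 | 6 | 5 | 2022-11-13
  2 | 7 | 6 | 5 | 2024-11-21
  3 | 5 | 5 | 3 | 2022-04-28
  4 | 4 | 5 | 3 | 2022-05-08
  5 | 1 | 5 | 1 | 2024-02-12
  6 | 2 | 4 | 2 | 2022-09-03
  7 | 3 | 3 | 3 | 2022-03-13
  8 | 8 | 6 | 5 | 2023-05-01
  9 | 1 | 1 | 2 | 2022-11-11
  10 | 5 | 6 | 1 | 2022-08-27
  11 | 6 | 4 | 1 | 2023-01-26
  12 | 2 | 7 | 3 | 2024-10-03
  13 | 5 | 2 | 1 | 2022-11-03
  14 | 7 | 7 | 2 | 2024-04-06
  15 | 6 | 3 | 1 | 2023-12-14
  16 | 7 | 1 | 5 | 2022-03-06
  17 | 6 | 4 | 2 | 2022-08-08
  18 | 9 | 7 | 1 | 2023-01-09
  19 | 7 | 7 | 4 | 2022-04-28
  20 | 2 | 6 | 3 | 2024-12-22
SELECT c.id, p.name AS customer, c.quantity FROM orders c JOIN customers p ON c.customer_id = p.id

Execution result:
id | customer | quantity
1 | Frank Brown | 5
2 | Eve Davis | 5
3 | Frank Martinez | 3
4 | Olivia Jones | 3
5 | Eve Martinez | 1
6 | Mia Jones | 2
7 | Ivy Smith | 3
8 | Bob Williams | 5
9 | Eve Martinez | 2
10 | Frank Martinez | 1
11 | Grace Miller | 1
12 | Mia Jones | 3
13 | Frank Martinez | 1
14 | Eve Davis | 2
15 | Grace Miller | 1
16 | Eve Davis | 5
17 | Grace Miller | 2
18 | Frank Brown | 1
19 | Eve Davis | 4
20 | Mia Jones | 3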